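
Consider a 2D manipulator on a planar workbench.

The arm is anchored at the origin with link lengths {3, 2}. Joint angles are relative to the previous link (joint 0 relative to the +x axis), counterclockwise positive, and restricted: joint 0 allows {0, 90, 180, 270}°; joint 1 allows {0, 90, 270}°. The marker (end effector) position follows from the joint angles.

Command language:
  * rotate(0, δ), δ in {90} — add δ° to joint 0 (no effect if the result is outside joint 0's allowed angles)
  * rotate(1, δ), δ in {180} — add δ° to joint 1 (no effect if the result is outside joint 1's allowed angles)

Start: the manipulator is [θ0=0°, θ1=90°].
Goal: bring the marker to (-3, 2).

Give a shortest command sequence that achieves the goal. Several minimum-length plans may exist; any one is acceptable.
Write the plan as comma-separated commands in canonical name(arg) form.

from: [θ0=0°, θ1=90°]
[1] after rotate(0, 90): [θ0=90°, θ1=90°]
[2] after rotate(0, 90): [θ0=180°, θ1=90°]
[3] after rotate(1, 180): [θ0=180°, θ1=270°]
nothing shorter than 3 reaches the goal.

rotate(0, 90), rotate(0, 90), rotate(1, 180)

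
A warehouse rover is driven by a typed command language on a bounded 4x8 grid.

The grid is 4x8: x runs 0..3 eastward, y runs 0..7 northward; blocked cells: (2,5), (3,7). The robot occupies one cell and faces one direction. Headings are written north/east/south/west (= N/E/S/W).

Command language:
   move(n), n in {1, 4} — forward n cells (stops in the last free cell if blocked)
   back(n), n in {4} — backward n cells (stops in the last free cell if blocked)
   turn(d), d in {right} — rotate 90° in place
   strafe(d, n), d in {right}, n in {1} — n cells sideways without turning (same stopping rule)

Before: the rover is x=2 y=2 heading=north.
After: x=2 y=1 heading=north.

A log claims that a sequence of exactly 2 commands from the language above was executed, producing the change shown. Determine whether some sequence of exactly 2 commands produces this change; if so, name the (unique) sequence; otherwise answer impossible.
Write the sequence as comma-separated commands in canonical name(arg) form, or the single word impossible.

back(4), move(1)

key: running move(1) before back(4) would end elsewhere — order is forced
start: x=2 y=2 heading=north
step 1 (back(4)): x=2 y=0 heading=north
step 2 (move(1)): x=2 y=1 heading=north
no rival 2-sequence matches.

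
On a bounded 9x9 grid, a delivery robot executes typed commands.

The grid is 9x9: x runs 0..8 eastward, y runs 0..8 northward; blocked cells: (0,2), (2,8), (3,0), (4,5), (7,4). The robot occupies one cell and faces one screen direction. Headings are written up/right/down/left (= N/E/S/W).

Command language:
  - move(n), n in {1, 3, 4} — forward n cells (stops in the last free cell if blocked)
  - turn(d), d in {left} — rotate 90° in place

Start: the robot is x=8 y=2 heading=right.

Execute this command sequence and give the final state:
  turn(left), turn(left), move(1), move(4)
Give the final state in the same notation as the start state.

from: x=8 y=2 heading=right
step 1 (turn(left)): x=8 y=2 heading=up
step 2 (turn(left)): x=8 y=2 heading=left
step 3 (move(1)): x=7 y=2 heading=left
step 4 (move(4)): x=3 y=2 heading=left

x=3 y=2 heading=left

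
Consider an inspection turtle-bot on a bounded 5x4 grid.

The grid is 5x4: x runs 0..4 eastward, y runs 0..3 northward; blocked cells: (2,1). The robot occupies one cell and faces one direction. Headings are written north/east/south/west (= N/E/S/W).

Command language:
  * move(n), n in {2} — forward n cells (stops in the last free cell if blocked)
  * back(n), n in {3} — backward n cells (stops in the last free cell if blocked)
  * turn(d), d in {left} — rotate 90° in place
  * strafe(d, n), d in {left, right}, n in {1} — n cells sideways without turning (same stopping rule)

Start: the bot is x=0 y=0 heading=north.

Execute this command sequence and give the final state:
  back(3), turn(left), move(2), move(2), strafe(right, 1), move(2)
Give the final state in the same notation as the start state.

x=0 y=1 heading=west

begin: x=0 y=0 heading=north
1. back(3) → x=0 y=0 heading=north
2. turn(left) → x=0 y=0 heading=west
3. move(2) → x=0 y=0 heading=west
4. move(2) → x=0 y=0 heading=west
5. strafe(right, 1) → x=0 y=1 heading=west
6. move(2) → x=0 y=1 heading=west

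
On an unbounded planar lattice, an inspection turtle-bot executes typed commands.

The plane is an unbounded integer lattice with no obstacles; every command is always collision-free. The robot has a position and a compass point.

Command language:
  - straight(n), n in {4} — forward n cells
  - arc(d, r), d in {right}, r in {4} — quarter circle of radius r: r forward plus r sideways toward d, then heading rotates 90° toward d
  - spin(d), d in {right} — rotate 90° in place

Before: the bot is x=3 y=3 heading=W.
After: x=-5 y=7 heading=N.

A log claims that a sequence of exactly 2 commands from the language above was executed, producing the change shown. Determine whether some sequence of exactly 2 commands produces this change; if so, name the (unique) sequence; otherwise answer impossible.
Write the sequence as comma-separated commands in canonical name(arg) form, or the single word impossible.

key: position moved to (-5,7) AND the heading swung to N — translation plus rotation needed
begin: x=3 y=3 heading=W
t=1 straight(4) ⇒ x=-1 y=3 heading=W
t=2 arc(right, 4) ⇒ x=-5 y=7 heading=N
no other 2-command option fits: unique.

straight(4), arc(right, 4)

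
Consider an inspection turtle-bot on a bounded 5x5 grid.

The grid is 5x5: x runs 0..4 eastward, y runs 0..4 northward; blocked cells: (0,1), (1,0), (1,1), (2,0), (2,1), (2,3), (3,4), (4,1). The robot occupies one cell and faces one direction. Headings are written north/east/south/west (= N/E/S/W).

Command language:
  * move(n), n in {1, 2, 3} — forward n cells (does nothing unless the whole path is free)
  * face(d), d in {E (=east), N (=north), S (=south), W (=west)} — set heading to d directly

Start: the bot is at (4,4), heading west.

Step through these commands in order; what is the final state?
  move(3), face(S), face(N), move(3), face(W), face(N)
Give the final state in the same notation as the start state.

at (4,4), heading north

t0: at (4,4), heading west
1. move(3) → at (4,4), heading west
2. face(S) → at (4,4), heading south
3. face(N) → at (4,4), heading north
4. move(3) → at (4,4), heading north
5. face(W) → at (4,4), heading west
6. face(N) → at (4,4), heading north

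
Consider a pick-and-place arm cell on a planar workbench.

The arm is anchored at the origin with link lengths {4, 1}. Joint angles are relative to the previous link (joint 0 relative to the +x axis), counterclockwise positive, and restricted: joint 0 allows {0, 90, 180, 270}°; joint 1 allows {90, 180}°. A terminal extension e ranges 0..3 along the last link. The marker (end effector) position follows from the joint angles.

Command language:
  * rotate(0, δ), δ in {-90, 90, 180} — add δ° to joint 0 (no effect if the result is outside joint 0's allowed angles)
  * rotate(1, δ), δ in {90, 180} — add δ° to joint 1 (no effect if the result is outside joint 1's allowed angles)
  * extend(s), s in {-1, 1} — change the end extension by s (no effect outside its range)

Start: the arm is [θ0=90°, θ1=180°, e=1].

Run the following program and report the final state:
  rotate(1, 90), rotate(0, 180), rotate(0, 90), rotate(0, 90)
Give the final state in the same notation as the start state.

[θ0=90°, θ1=180°, e=1]

initial: [θ0=90°, θ1=180°, e=1]
1. rotate(1, 90) → [θ0=90°, θ1=180°, e=1]
2. rotate(0, 180) → [θ0=270°, θ1=180°, e=1]
3. rotate(0, 90) → [θ0=0°, θ1=180°, e=1]
4. rotate(0, 90) → [θ0=90°, θ1=180°, e=1]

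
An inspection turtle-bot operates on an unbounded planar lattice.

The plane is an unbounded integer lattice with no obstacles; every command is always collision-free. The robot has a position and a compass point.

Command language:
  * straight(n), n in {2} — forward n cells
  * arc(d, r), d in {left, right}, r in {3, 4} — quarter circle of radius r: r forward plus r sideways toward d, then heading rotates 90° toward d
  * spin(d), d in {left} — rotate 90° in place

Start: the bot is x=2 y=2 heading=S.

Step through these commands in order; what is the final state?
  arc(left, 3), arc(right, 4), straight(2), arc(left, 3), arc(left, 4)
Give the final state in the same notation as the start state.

begin: x=2 y=2 heading=S
t=1 arc(left, 3) ⇒ x=5 y=-1 heading=E
t=2 arc(right, 4) ⇒ x=9 y=-5 heading=S
t=3 straight(2) ⇒ x=9 y=-7 heading=S
t=4 arc(left, 3) ⇒ x=12 y=-10 heading=E
t=5 arc(left, 4) ⇒ x=16 y=-6 heading=N

x=16 y=-6 heading=N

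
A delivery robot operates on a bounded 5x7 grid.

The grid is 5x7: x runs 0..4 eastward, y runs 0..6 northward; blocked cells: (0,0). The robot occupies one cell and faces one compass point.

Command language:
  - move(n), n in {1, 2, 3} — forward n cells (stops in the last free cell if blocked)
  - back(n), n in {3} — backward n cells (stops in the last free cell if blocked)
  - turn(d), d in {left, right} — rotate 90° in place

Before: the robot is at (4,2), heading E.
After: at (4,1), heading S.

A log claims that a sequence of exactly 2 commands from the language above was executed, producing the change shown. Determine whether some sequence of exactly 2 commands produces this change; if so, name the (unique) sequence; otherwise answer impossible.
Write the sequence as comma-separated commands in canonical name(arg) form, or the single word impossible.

turn(right), move(1)

key: position moved to (4,1) AND the heading swung to S — translation plus rotation needed
start: at (4,2), heading E
step 1 (turn(right)): at (4,2), heading S
step 2 (move(1)): at (4,1), heading S
no other 2-command option fits: unique.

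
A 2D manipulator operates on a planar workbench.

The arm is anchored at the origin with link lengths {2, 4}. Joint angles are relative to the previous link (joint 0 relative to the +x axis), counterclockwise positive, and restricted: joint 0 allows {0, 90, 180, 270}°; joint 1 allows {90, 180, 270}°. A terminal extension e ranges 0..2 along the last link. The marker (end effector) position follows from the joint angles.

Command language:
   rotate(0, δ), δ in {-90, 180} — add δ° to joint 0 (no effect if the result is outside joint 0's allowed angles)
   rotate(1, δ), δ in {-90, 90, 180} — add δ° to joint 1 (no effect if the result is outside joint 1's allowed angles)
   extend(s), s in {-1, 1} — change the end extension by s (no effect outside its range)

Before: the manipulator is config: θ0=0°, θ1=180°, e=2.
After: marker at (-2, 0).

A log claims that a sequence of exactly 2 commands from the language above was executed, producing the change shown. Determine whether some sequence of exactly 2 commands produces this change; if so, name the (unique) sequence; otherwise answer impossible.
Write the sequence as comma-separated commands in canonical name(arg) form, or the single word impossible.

initial: config: θ0=0°, θ1=180°, e=2
[1] after extend(-1): config: θ0=0°, θ1=180°, e=1
[2] after extend(-1): config: θ0=0°, θ1=180°, e=0
no other 2-command option fits: unique.

extend(-1), extend(-1)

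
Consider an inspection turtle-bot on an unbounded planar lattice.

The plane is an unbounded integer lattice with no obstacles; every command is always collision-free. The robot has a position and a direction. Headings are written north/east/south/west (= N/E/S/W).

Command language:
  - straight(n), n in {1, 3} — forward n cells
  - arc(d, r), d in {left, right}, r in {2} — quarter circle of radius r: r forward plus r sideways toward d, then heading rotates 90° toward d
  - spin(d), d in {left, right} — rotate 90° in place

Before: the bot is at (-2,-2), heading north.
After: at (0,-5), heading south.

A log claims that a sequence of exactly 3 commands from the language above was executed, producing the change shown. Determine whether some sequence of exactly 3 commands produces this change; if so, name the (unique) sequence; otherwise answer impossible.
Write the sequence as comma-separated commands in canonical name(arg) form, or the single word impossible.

spin(right), arc(right, 2), straight(1)

key: order matters: swapping spin(right) and straight(1) lands elsewhere
t0: at (-2,-2), heading north
t=1 spin(right) ⇒ at (-2,-2), heading east
t=2 arc(right, 2) ⇒ at (0,-4), heading south
t=3 straight(1) ⇒ at (0,-5), heading south
no other 3-command option fits: unique.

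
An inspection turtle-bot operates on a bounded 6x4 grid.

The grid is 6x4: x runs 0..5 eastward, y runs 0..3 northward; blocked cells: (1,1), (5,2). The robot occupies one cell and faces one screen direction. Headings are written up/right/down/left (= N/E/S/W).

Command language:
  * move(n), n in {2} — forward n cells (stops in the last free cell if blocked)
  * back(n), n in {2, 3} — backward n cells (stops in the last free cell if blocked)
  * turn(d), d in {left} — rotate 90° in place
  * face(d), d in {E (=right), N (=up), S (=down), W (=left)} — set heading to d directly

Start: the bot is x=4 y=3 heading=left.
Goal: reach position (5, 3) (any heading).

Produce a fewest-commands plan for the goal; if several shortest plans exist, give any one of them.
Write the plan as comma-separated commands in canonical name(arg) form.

start: x=4 y=3 heading=left
step 1 (back(2)): x=5 y=3 heading=left
nothing shorter than 1 reaches the goal.

back(2)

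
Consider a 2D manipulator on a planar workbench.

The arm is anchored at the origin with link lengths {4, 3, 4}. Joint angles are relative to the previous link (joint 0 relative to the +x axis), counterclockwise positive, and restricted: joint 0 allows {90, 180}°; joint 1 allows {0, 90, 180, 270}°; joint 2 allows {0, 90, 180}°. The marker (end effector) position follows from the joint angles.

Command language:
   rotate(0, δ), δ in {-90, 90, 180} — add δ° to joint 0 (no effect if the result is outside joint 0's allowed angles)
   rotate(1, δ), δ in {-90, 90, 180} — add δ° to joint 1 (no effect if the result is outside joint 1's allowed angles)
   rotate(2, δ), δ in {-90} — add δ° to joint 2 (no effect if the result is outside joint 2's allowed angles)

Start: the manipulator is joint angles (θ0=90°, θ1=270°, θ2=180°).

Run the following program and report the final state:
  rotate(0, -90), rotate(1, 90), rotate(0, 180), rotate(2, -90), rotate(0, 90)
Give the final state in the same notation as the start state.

from: joint angles (θ0=90°, θ1=270°, θ2=180°)
t=1 rotate(0, -90) ⇒ joint angles (θ0=90°, θ1=270°, θ2=180°)
t=2 rotate(1, 90) ⇒ joint angles (θ0=90°, θ1=0°, θ2=180°)
t=3 rotate(0, 180) ⇒ joint angles (θ0=90°, θ1=0°, θ2=180°)
t=4 rotate(2, -90) ⇒ joint angles (θ0=90°, θ1=0°, θ2=90°)
t=5 rotate(0, 90) ⇒ joint angles (θ0=180°, θ1=0°, θ2=90°)

joint angles (θ0=180°, θ1=0°, θ2=90°)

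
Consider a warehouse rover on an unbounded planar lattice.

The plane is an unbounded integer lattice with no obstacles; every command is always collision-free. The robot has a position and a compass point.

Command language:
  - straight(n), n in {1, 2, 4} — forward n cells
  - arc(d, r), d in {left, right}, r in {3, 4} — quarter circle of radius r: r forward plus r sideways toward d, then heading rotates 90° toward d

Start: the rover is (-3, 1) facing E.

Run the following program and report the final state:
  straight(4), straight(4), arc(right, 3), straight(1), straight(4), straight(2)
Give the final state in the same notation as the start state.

initial: (-3, 1) facing E
[1] after straight(4): (1, 1) facing E
[2] after straight(4): (5, 1) facing E
[3] after arc(right, 3): (8, -2) facing S
[4] after straight(1): (8, -3) facing S
[5] after straight(4): (8, -7) facing S
[6] after straight(2): (8, -9) facing S

(8, -9) facing S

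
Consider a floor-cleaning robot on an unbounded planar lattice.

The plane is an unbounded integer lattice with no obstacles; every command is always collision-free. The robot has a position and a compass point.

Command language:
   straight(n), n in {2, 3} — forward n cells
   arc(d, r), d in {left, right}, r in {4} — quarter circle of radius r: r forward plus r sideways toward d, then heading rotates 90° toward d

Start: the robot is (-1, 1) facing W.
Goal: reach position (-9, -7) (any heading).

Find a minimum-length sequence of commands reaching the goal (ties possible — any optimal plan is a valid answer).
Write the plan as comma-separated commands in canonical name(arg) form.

arc(left, 4), arc(right, 4)

t0: (-1, 1) facing W
step 1 (arc(left, 4)): (-5, -3) facing S
step 2 (arc(right, 4)): (-9, -7) facing W
no 1-step plan works, so 2 is optimal.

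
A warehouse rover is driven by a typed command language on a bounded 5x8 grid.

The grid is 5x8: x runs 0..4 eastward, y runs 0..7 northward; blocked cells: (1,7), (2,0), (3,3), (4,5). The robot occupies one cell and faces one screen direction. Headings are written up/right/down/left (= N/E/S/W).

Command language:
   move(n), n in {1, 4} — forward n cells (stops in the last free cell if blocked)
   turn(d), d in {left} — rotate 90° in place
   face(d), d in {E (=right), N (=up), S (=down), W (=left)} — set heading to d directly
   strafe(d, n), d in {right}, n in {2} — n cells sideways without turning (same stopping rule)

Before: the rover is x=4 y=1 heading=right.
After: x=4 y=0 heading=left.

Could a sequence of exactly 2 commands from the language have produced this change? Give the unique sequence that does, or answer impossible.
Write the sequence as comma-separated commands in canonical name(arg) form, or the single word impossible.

key: running face(W) before strafe(right, 2) would end elsewhere — order is forced
start: x=4 y=1 heading=right
t=1 strafe(right, 2) ⇒ x=4 y=0 heading=right
t=2 face(W) ⇒ x=4 y=0 heading=left
no other 2-command option fits: unique.

strafe(right, 2), face(W)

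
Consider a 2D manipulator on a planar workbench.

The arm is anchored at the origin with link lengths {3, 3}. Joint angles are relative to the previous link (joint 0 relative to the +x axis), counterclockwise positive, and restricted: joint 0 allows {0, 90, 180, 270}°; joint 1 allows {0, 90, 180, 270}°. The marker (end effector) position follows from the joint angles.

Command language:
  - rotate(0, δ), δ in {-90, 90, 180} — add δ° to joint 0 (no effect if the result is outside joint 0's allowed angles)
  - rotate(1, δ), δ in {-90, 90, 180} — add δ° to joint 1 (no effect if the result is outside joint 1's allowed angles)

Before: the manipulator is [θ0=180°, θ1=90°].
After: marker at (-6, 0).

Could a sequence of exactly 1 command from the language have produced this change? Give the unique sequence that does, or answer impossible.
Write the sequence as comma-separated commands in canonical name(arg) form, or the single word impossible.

begin: [θ0=180°, θ1=90°]
[1] after rotate(1, -90): [θ0=180°, θ1=0°]
no other 1-command option fits: unique.

rotate(1, -90)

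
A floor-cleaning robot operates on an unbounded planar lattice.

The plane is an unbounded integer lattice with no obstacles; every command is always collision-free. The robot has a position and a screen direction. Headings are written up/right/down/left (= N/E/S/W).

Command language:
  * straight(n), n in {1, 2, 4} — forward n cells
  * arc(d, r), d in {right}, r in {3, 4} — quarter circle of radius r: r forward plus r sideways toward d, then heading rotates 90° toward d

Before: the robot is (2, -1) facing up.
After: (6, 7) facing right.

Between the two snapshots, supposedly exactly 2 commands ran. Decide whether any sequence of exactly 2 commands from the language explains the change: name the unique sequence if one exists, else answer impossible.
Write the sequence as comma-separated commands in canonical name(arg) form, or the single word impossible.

key: order matters: swapping straight(4) and arc(right, 4) lands elsewhere
initial: (2, -1) facing up
step 1 (straight(4)): (2, 3) facing up
step 2 (arc(right, 4)): (6, 7) facing right
uniquely the one of 25 2-step routes that fits.

straight(4), arc(right, 4)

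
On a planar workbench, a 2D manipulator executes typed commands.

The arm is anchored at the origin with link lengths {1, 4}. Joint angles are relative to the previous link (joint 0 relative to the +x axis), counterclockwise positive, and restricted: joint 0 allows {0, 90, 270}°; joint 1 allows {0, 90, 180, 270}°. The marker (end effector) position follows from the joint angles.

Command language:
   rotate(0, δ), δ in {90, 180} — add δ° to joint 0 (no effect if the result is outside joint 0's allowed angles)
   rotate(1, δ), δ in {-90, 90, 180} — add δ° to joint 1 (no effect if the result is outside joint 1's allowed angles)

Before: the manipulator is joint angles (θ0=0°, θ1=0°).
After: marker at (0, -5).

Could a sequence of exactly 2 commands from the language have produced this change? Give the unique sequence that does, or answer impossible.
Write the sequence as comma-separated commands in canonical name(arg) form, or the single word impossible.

key: running rotate(0, 180) before rotate(0, 90) would end elsewhere — order is forced
start: joint angles (θ0=0°, θ1=0°)
[1] after rotate(0, 90): joint angles (θ0=90°, θ1=0°)
[2] after rotate(0, 180): joint angles (θ0=270°, θ1=0°)
uniquely the one of 25 2-step routes that fits.

rotate(0, 90), rotate(0, 180)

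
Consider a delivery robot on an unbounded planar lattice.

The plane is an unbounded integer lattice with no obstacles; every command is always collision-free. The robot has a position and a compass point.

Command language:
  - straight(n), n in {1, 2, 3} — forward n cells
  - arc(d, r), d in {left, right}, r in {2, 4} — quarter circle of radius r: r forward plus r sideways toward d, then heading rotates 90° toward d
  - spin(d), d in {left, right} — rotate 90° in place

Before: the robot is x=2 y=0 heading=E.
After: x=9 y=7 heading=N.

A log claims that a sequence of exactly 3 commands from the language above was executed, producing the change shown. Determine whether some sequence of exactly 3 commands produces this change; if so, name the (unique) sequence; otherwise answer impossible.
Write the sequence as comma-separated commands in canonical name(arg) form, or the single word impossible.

straight(3), arc(left, 4), straight(3)

key: position moved to (9,7) AND the heading swung to N — translation plus rotation needed
initial: x=2 y=0 heading=E
1. straight(3) → x=5 y=0 heading=E
2. arc(left, 4) → x=9 y=4 heading=N
3. straight(3) → x=9 y=7 heading=N
uniquely the one of 729 3-step routes that fits.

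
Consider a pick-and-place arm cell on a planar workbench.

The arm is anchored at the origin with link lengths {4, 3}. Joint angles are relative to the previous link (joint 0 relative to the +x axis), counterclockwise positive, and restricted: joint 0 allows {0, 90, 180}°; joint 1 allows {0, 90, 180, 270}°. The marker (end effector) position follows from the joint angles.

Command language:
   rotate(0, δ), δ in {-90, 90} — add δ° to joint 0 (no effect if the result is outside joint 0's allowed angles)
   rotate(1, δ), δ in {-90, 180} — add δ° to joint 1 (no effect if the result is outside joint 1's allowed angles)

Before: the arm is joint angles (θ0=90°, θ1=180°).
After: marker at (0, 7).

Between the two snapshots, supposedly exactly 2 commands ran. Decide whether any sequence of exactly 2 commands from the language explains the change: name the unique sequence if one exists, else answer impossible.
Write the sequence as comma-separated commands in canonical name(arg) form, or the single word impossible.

rotate(1, -90), rotate(1, -90)

initial: joint angles (θ0=90°, θ1=180°)
step 1 (rotate(1, -90)): joint angles (θ0=90°, θ1=90°)
step 2 (rotate(1, -90)): joint angles (θ0=90°, θ1=0°)
no rival 2-sequence matches.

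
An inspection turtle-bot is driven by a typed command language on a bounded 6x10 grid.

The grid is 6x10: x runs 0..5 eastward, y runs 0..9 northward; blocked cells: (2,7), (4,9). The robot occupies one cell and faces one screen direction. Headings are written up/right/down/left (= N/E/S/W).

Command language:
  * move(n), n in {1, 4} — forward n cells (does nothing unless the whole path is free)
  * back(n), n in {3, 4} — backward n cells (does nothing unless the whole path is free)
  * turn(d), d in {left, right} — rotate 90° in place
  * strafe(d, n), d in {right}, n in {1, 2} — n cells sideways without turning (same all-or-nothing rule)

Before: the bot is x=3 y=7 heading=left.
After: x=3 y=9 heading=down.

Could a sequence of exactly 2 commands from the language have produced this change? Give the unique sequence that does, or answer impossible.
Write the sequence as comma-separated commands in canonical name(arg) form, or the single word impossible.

key: running turn(left) before strafe(right, 2) would end elsewhere — order is forced
from: x=3 y=7 heading=left
t=1 strafe(right, 2) ⇒ x=3 y=9 heading=left
t=2 turn(left) ⇒ x=3 y=9 heading=down
no rival 2-sequence matches.

strafe(right, 2), turn(left)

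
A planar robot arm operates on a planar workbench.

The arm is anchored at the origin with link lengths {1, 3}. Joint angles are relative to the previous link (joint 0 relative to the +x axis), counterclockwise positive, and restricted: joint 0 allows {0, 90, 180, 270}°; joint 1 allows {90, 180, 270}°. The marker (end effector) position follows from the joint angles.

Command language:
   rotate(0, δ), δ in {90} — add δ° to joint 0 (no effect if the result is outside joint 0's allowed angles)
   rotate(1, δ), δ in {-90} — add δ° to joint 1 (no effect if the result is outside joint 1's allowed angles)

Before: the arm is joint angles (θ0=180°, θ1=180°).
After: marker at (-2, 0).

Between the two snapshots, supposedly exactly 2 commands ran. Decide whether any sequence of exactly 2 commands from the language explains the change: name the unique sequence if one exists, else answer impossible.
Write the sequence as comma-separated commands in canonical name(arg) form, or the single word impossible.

initial: joint angles (θ0=180°, θ1=180°)
step 1 (rotate(0, 90)): joint angles (θ0=270°, θ1=180°)
step 2 (rotate(0, 90)): joint angles (θ0=0°, θ1=180°)
all 4 alternatives checked — unique.

rotate(0, 90), rotate(0, 90)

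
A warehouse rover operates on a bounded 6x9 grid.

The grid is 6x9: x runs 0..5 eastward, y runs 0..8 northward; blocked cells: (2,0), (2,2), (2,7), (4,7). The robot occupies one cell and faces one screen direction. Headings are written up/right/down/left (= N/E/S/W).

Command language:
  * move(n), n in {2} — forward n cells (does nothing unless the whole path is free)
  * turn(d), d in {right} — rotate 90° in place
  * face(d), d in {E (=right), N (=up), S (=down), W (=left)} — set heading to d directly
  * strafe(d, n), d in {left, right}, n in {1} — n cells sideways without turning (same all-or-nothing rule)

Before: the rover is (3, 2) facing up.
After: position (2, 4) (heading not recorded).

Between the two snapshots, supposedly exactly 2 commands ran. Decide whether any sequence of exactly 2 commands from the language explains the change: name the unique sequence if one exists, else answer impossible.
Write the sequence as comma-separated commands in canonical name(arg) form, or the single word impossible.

move(2), strafe(left, 1)

key: running strafe(left, 1) before move(2) would end elsewhere — order is forced
begin: (3, 2) facing up
t=1 move(2) ⇒ (3, 4) facing up
t=2 strafe(left, 1) ⇒ (2, 4) facing up
all 64 alternatives checked — unique.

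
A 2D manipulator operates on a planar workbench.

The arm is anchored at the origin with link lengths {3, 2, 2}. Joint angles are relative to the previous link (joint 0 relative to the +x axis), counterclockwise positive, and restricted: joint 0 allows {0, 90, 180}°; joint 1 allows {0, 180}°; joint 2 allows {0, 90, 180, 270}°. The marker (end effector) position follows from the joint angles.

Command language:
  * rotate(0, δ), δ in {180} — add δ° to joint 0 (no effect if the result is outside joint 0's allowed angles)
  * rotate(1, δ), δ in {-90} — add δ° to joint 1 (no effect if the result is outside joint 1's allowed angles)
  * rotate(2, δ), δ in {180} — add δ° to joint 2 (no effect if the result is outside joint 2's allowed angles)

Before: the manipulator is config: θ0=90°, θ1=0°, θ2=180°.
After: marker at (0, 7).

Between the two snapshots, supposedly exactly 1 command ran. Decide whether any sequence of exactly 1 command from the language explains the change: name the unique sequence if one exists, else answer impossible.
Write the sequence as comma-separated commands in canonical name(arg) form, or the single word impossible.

initial: config: θ0=90°, θ1=0°, θ2=180°
step 1 (rotate(2, 180)): config: θ0=90°, θ1=0°, θ2=0°
all 3 alternatives checked — unique.

rotate(2, 180)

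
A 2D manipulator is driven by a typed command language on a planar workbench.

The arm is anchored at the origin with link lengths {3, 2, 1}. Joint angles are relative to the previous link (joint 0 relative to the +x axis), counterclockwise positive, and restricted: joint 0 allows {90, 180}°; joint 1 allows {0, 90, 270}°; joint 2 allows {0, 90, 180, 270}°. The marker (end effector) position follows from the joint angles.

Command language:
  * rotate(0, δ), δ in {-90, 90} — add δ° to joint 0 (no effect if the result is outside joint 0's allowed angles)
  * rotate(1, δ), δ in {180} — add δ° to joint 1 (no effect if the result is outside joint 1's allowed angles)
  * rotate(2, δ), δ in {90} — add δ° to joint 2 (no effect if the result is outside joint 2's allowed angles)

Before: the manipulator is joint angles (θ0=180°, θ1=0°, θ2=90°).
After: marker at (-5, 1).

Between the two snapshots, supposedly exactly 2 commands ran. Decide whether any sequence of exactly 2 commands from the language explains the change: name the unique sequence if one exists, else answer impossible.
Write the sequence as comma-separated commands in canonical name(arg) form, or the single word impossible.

rotate(2, 90), rotate(2, 90)

begin: joint angles (θ0=180°, θ1=0°, θ2=90°)
1. rotate(2, 90) → joint angles (θ0=180°, θ1=0°, θ2=180°)
2. rotate(2, 90) → joint angles (θ0=180°, θ1=0°, θ2=270°)
all 16 alternatives checked — unique.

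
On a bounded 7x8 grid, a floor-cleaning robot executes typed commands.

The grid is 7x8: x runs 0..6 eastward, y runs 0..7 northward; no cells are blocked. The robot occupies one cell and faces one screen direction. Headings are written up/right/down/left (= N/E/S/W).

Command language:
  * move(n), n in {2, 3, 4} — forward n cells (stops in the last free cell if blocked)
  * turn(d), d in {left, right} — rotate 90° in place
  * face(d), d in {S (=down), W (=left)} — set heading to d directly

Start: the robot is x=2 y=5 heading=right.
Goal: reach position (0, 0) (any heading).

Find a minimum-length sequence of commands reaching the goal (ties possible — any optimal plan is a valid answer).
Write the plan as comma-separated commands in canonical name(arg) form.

start: x=2 y=5 heading=right
1. face(W) → x=2 y=5 heading=left
2. move(4) → x=0 y=5 heading=left
3. turn(left) → x=0 y=5 heading=down
4. move(4) → x=0 y=1 heading=down
5. move(4) → x=0 y=0 heading=down
nothing shorter than 5 reaches the goal.

face(W), move(4), turn(left), move(4), move(4)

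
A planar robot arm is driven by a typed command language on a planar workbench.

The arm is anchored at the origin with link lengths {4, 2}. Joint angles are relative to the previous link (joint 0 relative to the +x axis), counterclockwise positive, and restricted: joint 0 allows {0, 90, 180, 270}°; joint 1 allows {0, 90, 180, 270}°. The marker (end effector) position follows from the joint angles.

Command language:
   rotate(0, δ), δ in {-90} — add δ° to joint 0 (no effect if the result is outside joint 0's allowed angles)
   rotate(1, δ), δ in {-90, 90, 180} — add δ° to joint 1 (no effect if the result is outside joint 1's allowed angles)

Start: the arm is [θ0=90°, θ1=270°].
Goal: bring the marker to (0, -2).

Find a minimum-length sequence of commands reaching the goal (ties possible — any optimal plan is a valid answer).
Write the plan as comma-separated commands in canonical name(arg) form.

start: [θ0=90°, θ1=270°]
[1] after rotate(0, -90): [θ0=0°, θ1=270°]
[2] after rotate(0, -90): [θ0=270°, θ1=270°]
[3] after rotate(1, -90): [θ0=270°, θ1=180°]
minimal: 3 command(s), checked below 3.

rotate(0, -90), rotate(0, -90), rotate(1, -90)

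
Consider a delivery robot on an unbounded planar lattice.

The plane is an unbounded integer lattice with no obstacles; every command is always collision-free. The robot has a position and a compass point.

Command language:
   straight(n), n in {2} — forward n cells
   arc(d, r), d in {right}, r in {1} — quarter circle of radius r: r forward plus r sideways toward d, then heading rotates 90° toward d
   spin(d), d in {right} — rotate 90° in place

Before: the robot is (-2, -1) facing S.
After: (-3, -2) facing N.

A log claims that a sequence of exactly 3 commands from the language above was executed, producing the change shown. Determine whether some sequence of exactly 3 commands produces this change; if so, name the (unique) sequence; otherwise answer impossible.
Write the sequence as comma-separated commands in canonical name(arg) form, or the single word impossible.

key: cell and facing (now N) both changed — the 3 commands mix motion and turning
t0: (-2, -1) facing S
[1] after straight(2): (-2, -3) facing S
[2] after spin(right): (-2, -3) facing W
[3] after arc(right, 1): (-3, -2) facing N
no other 3-command option fits: unique.

straight(2), spin(right), arc(right, 1)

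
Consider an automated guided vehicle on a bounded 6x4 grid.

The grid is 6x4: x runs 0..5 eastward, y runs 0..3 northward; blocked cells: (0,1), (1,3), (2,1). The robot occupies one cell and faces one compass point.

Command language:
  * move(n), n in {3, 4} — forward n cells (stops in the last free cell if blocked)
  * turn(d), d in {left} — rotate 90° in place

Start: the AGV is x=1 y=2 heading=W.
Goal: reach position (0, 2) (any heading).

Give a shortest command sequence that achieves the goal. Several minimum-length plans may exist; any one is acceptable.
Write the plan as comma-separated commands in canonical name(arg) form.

from: x=1 y=2 heading=W
step 1 (move(4)): x=0 y=2 heading=W
minimal: 1 command(s), checked below 1.

move(4)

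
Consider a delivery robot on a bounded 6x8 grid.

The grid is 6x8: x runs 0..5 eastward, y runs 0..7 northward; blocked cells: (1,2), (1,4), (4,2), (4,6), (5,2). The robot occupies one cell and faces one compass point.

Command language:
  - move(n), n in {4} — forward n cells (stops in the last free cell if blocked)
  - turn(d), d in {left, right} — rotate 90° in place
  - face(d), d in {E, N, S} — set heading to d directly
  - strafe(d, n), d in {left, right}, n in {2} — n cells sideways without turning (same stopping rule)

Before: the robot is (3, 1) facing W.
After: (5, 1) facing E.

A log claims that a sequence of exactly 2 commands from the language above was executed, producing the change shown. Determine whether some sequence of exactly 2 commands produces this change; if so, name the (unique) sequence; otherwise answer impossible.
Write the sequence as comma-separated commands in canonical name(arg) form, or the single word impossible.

key: move(4) runs into the grid edge before its full distance
from: (3, 1) facing W
t=1 face(E) ⇒ (3, 1) facing E
t=2 move(4) ⇒ (5, 1) facing E
no other 2-command option fits: unique.

face(E), move(4)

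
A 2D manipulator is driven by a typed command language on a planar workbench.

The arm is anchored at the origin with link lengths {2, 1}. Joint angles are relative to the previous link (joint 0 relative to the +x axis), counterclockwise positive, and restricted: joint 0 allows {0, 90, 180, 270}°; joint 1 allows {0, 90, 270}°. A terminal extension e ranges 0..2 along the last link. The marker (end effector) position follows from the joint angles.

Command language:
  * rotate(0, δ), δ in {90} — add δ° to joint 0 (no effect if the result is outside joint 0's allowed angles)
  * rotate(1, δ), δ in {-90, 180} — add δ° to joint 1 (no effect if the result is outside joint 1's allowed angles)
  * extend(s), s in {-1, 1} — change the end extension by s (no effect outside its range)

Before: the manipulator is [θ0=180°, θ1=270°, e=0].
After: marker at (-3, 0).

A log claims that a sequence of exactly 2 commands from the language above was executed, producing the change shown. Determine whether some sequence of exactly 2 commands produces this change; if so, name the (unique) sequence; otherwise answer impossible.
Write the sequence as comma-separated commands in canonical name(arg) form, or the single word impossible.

key: order matters: swapping rotate(1, 180) and rotate(1, -90) lands elsewhere
from: [θ0=180°, θ1=270°, e=0]
[1] after rotate(1, 180): [θ0=180°, θ1=90°, e=0]
[2] after rotate(1, -90): [θ0=180°, θ1=0°, e=0]
no rival 2-sequence matches.

rotate(1, 180), rotate(1, -90)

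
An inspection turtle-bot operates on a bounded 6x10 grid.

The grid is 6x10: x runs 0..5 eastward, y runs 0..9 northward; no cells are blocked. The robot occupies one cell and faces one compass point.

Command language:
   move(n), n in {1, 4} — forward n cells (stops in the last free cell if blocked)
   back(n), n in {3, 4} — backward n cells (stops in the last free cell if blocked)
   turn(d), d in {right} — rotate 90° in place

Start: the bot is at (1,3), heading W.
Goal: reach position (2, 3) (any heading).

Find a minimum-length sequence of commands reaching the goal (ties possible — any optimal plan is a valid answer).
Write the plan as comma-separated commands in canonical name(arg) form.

back(3), move(1), move(1)

initial: at (1,3), heading W
1. back(3) → at (4,3), heading W
2. move(1) → at (3,3), heading W
3. move(1) → at (2,3), heading W
nothing shorter than 3 reaches the goal.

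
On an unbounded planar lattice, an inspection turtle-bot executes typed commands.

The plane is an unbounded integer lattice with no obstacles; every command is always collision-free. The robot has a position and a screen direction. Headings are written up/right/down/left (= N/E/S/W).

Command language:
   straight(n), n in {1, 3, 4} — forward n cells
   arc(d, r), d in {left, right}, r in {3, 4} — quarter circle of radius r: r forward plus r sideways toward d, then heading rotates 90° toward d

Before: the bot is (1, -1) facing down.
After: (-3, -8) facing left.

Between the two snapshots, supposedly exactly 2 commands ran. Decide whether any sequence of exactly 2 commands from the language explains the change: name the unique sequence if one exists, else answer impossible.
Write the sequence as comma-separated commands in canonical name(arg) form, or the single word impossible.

key: running arc(right, 4) before straight(3) would end elsewhere — order is forced
begin: (1, -1) facing down
step 1 (straight(3)): (1, -4) facing down
step 2 (arc(right, 4)): (-3, -8) facing left
no other 2-command option fits: unique.

straight(3), arc(right, 4)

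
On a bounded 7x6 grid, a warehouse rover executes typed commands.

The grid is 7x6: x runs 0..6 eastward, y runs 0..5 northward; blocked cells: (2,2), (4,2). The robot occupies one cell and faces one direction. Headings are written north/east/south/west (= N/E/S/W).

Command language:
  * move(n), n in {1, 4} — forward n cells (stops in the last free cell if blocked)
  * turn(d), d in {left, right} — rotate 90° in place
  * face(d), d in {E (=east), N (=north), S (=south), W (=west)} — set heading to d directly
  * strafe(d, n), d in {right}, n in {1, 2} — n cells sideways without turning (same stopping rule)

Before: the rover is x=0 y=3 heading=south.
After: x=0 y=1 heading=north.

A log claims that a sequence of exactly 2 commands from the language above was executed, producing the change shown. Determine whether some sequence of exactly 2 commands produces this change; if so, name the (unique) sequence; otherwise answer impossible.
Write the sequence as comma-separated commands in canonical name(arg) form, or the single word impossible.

no 2-step route produces this change.

impossible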